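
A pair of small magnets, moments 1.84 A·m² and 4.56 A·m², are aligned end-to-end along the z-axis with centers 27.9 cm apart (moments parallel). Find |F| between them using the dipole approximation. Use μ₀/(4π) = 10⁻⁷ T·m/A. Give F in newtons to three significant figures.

On-axis B of dipole 1: B = (μ₀/4π)·2m₁/r³. Force on dipole 2: F = m₂·dB/dr.
dB/dr = −(μ₀/4π)·6m₁/r⁴, so |F| = (μ₀/4π)·6m₁m₂/r⁴.
F = 6(10⁻⁷)(1.84)(4.56)/(0.279)⁴ = 8.308×10⁻⁴ N.

F ≈ 8.31×10⁻⁴ N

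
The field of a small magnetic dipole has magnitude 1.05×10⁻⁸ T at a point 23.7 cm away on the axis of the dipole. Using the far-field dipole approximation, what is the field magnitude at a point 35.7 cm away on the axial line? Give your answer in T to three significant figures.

Dipole fields scale as 1/r³ in the far field; the geometry is the same at both points.
B₂ = B₁ · (r₁/r₂)³ = 1.05×10⁻⁸ · (23.7/35.7)³.
(r₁/r₂)³ = (0.6639)³ = 0.2926.
B₂ ≈ 3.072×10⁻⁹ T.

B ≈ 3.07×10⁻⁹ T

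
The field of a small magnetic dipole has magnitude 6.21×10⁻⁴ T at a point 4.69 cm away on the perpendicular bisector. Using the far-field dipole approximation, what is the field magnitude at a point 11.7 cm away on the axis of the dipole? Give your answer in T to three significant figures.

Dipole fields scale as 1/r³ in the far field.
The axial field is twice the equatorial field at the same r, so the geometry factor is 2/1.
B₂ = B₁ · (2/1) · (r₁/r₂)³ = 6.21×10⁻⁴ · 2 · (4.69/11.7)³.
(r₁/r₂)³ = (0.4009)³ = 0.06441.
B₂ ≈ 8.000×10⁻⁵ T.

B ≈ 8.00×10⁻⁵ T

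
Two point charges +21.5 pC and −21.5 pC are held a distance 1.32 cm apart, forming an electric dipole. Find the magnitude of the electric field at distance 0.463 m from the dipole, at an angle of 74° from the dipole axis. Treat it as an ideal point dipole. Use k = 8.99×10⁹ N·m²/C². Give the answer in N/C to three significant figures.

Dipole moment p = qd = (2.15×10⁻¹¹ C)(0.0132 m) = 2.838×10⁻¹³ C·m.
At angle θ the dipole field magnitude is E = (kp/r³)·√(1 + 3cos²θ).
kp/r³ = (8.99×10⁹)(2.838×10⁻¹³) / (0.463)³ = 0.02571 N/C.
√(1 + 3cos²74°) = √(1 + 3·0.0760) = √1.2279 ≈ 1.1081.
E ≈ 0.02571 × 1.108 = 0.02848 N/C.

E ≈ 0.0285 N/C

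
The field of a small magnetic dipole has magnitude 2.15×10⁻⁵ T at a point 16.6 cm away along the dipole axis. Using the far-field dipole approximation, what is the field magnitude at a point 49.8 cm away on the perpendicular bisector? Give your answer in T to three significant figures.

B ≈ 3.98×10⁻⁷ T

Dipole fields scale as 1/r³ in the far field.
The axial field is twice the equatorial field at the same r, so the geometry factor is 1/2.
B₂ = B₁ · (1/2) · (r₁/r₂)³ = 2.15×10⁻⁵ · 0.5 · (16.6/49.8)³.
(r₁/r₂)³ = (0.3333)³ = 0.03704.
B₂ ≈ 3.981×10⁻⁷ T.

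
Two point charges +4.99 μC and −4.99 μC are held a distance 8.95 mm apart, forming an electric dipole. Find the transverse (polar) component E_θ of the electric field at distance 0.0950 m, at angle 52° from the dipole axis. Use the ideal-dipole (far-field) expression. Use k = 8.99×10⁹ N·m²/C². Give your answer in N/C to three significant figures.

Dipole moment p = qd = (4.99×10⁻⁶ C)(0.00895 m) = 4.466×10⁻⁸ C·m.
For a dipole, E_θ = (kp sinθ)/r³.
kp/r³ = (8.99×10⁹)(4.466×10⁻⁸)/(0.0950)³ = 4.683×10⁵ N/C.
E_θ = 4.683×10⁵·sin52° = 3.690×10⁵ N/C.

E_θ ≈ 3.69×10⁵ N/C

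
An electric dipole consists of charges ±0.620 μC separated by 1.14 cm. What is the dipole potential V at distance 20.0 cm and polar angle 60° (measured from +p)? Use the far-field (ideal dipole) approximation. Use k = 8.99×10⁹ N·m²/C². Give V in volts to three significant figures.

Dipole moment p = qd = (6.20×10⁻⁷ C)(0.0114 m) = 7.068×10⁻⁹ C·m.
The dipole potential is V = kp cosθ / r².
V = (8.99×10⁹)(7.068×10⁻⁹)·cos60° / (0.200)² = 794.3 V.

V ≈ 794 V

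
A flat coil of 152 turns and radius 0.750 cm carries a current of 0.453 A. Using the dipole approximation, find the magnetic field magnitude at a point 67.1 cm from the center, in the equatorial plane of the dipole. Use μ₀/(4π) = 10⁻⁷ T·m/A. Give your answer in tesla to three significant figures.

m = NIA = NIπa² = 152·(0.453)·π·(0.00750)² = 0.01217 A·m².
In the equatorial plane B = (μ₀/4π)·m/r³ (half the axial value).
B = (10⁻⁷)·(0.01217) / (0.671)³ = 4.028×10⁻⁹ T.

B ≈ 4.03×10⁻⁹ T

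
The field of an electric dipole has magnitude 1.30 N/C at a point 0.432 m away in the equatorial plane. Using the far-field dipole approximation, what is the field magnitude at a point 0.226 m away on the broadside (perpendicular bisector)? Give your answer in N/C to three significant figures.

E ≈ 9.08 N/C

Dipole fields scale as 1/r³ in the far field; the geometry is the same at both points.
E₂ = E₁ · (r₁/r₂)³ = 1.30 · (0.432/0.226)³.
(r₁/r₂)³ = (1.912)³ = 6.984.
E₂ ≈ 9.080 N/C.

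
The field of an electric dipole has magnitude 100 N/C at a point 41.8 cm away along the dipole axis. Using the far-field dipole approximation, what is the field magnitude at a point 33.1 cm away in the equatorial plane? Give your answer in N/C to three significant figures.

Dipole fields scale as 1/r³ in the far field.
The axial field is twice the equatorial field at the same r, so the geometry factor is 1/2.
E₂ = E₁ · (1/2) · (r₁/r₂)³ = 100 · 0.5 · (41.8/33.1)³.
(r₁/r₂)³ = (1.263)³ = 2.014.
E₂ ≈ 100.7 N/C.

E ≈ 101 N/C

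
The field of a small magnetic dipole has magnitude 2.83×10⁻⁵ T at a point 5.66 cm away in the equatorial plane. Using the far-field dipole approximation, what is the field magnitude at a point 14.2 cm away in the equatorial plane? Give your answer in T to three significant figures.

Dipole fields scale as 1/r³ in the far field; the geometry is the same at both points.
B₂ = B₁ · (r₁/r₂)³ = 2.83×10⁻⁵ · (5.66/14.2)³.
(r₁/r₂)³ = (0.3986)³ = 0.06333.
B₂ ≈ 1.792×10⁻⁶ T.

B ≈ 1.79×10⁻⁶ T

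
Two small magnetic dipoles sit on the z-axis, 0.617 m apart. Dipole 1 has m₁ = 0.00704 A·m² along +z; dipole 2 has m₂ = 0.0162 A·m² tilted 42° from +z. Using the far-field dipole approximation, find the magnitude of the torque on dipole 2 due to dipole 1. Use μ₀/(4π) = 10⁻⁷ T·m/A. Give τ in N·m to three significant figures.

τ ≈ 6.50×10⁻¹¹ N·m

Dipole B is on the axis of dipole A, so B₁ there is axial: B₁ = (μ₀/4π)·2m₁/r³ along +z.
B₁ = 2(10⁻⁷)(0.00704)/(0.617)³ = 5.994×10⁻⁹ T.
τ = m₂ B₁ sinθ.
τ = (0.0162)(5.994×10⁻⁹)·sin42° = 6.498×10⁻¹¹ N·m.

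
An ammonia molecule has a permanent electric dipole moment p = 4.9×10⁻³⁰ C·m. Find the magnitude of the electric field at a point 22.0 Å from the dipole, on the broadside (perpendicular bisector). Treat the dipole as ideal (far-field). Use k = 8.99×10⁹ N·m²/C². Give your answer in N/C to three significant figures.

On the perpendicular bisector E = kp/r³ (half the axial value at the same distance).
E = (8.99×10⁹)(4.90×10⁻³⁰) / (2.20×10⁻⁹)³ = 4.137×10⁶ N/C.

E ≈ 4.14×10⁶ N/C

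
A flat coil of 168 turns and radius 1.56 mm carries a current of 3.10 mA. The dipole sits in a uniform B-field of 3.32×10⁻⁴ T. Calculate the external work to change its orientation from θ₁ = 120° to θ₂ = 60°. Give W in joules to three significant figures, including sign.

m = NIA = NIπa² = 168·(0.00310)·π·(0.00156)² = 3.982×10⁻⁶ A·m².
W_ext = ΔU = −mB cosθ₂ + mB cosθ₁ = mB(cosθ₁ − cosθ₂).
W = (3.982×10⁻⁶)(3.32×10⁻⁴)·(cos120° − cos60°) = (1.322×10⁻⁹)·(-1.0000) = -1.322×10⁻⁹ J.

W ≈ -1.32×10⁻⁹ J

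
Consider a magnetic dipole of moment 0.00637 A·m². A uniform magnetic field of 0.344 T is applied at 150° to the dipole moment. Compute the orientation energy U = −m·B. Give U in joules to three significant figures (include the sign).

U = −m·B = −mB cosθ.
U = −(0.00637)(0.344)·cos150° = 0.001898 J.

U ≈ 0.00190 J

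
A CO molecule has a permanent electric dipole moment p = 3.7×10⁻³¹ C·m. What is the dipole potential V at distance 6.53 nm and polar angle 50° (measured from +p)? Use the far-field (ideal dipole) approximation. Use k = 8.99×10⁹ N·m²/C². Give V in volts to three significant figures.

The dipole potential is V = kp cosθ / r².
V = (8.99×10⁹)(3.70×10⁻³¹)·cos50° / (6.53×10⁻⁹)² = 5.014×10⁻⁵ V.

V ≈ 5.01×10⁻⁵ V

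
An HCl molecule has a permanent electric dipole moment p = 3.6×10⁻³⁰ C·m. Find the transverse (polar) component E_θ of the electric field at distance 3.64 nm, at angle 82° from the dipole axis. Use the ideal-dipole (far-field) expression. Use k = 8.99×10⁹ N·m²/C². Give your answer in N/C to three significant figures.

For a dipole, E_θ = (kp sinθ)/r³.
kp/r³ = (8.99×10⁹)(3.60×10⁻³⁰)/(3.64×10⁻⁹)³ = 6.711×10⁵ N/C.
E_θ = 6.711×10⁵·sin82° = 6.645×10⁵ N/C.

E_θ ≈ 6.65×10⁵ N/C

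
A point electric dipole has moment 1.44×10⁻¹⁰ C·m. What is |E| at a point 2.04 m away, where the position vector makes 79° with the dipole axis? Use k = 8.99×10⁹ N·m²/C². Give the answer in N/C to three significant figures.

E ≈ 0.161 N/C

At angle θ the dipole field magnitude is E = (kp/r³)·√(1 + 3cos²θ).
kp/r³ = (8.99×10⁹)(1.44×10⁻¹⁰) / (2.04)³ = 0.1525 N/C.
√(1 + 3cos²79°) = √(1 + 3·0.0364) = √1.1092 ≈ 1.0532.
E ≈ 0.1525 × 1.053 = 0.1606 N/C.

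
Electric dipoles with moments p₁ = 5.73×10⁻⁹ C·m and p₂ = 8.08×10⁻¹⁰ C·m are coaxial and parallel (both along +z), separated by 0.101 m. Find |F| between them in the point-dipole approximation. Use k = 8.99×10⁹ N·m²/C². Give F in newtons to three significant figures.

F ≈ 0.00240 N

On-axis field of dipole 1 at distance r: E = 2kp₁/r³. Force on dipole 2 is F = p₂·dE/dr (gradient along axis).
dE/dr = −6kp₁/r⁴, so |F| = 6kp₁p₂/r⁴ (attractive for aligned moments).
F = 6(8.99×10⁹)(5.73×10⁻⁹)(8.08×10⁻¹⁰)/(0.101)⁴ = 0.002400 N.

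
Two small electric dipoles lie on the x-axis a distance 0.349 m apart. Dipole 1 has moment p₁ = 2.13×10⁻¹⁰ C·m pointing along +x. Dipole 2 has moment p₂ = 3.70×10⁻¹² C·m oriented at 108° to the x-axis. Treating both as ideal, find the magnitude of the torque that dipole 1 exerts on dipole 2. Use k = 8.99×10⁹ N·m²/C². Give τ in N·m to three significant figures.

τ ≈ 3.17×10⁻¹⁰ N·m

The second dipole sits on the axis of the first, so the field there is axial: E₁ = 2kp₁/r³ along +x.
E₁ = 2(8.99×10⁹)(2.13×10⁻¹⁰)/(0.349)³ = 90.09 N/C.
Torque on the second dipole: τ = p₂ E₁ sinθ.
τ = (3.70×10⁻¹²)(90.09)·sin108° = 3.170×10⁻¹⁰ N·m.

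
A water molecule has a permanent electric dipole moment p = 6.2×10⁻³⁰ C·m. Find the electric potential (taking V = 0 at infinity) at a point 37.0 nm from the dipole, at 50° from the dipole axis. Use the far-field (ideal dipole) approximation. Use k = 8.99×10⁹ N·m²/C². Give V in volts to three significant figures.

V ≈ 2.62×10⁻⁵ V

The dipole potential is V = kp cosθ / r².
V = (8.99×10⁹)(6.20×10⁻³⁰)·cos50° / (3.70×10⁻⁸)² = 2.617×10⁻⁵ V.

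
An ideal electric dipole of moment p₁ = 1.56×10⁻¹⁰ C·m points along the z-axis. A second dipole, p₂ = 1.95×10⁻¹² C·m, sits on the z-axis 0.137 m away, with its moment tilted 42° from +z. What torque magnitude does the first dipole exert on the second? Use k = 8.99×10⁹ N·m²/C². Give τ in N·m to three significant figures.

τ ≈ 1.42×10⁻⁹ N·m

The second dipole sits on the axis of the first, so the field there is axial: E₁ = 2kp₁/r³ along +z.
E₁ = 2(8.99×10⁹)(1.56×10⁻¹⁰)/(0.137)³ = 1091 N/C.
Torque on the second dipole: τ = p₂ E₁ sinθ.
τ = (1.95×10⁻¹²)(1091)·sin42° = 1.423×10⁻⁹ N·m.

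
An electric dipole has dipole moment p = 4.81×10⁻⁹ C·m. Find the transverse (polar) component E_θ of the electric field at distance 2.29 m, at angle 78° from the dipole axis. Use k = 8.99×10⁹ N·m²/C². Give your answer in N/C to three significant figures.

For a dipole, E_θ = (kp sinθ)/r³.
kp/r³ = (8.99×10⁹)(4.81×10⁻⁹)/(2.29)³ = 3.601 N/C.
E_θ = 3.601·sin78° = 3.522 N/C.

E_θ ≈ 3.52 N/C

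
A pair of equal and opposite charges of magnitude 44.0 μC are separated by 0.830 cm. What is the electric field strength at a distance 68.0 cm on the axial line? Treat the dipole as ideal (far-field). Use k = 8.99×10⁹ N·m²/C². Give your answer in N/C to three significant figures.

E ≈ 2.09×10⁴ N/C

Dipole moment p = qd = (4.40×10⁻⁵ C)(0.00830 m) = 3.652×10⁻⁷ C·m.
On the dipole axis E = 2kp/r³.
E = 2·(8.99×10⁹)(3.652×10⁻⁷) / (0.680)³ = 2.088×10⁴ N/C.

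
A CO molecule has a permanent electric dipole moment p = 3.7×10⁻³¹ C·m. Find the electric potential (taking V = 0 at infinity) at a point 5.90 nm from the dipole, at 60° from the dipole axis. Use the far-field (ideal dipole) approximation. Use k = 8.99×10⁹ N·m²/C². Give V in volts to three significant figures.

The dipole potential is V = kp cosθ / r².
V = (8.99×10⁹)(3.70×10⁻³¹)·cos60° / (5.90×10⁻⁹)² = 4.778×10⁻⁵ V.

V ≈ 4.78×10⁻⁵ V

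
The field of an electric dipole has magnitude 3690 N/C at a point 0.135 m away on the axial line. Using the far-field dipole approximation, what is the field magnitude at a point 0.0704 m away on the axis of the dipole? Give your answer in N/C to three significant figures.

Dipole fields scale as 1/r³ in the far field; the geometry is the same at both points.
E₂ = E₁ · (r₁/r₂)³ = 3690 · (0.135/0.0704)³.
(r₁/r₂)³ = (1.918)³ = 7.052.
E₂ ≈ 2.602×10⁴ N/C.

E ≈ 2.60×10⁴ N/C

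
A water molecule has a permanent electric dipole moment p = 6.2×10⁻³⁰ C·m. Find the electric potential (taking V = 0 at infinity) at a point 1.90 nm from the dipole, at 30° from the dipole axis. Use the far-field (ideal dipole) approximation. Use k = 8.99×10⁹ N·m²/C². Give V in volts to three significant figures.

The dipole potential is V = kp cosθ / r².
V = (8.99×10⁹)(6.20×10⁻³⁰)·cos30° / (1.90×10⁻⁹)² = 0.01337 V.

V ≈ 0.0134 V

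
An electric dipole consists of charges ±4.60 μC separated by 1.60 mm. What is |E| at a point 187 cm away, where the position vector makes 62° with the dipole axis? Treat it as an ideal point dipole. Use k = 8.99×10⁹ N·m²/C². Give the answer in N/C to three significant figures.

Dipole moment p = qd = (4.60×10⁻⁶ C)(0.00160 m) = 7.36×10⁻⁹ C·m.
At angle θ the dipole field magnitude is E = (kp/r³)·√(1 + 3cos²θ).
kp/r³ = (8.99×10⁹)(7.36×10⁻⁹) / (1.87)³ = 10.12 N/C.
√(1 + 3cos²62°) = √(1 + 3·0.2204) = √1.6612 ≈ 1.2889.
E ≈ 10.12 × 1.289 = 13.04 N/C.

E ≈ 13.0 N/C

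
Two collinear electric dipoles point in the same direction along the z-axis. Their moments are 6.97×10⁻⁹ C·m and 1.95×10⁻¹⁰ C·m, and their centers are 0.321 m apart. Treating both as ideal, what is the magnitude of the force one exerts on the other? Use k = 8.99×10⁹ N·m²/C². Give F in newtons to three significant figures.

On-axis field of dipole 1 at distance r: E = 2kp₁/r³. Force on dipole 2 is F = p₂·dE/dr (gradient along axis).
dE/dr = −6kp₁/r⁴, so |F| = 6kp₁p₂/r⁴ (attractive for aligned moments).
F = 6(8.99×10⁹)(6.97×10⁻⁹)(1.95×10⁻¹⁰)/(0.321)⁴ = 6.905×10⁻⁶ N.

F ≈ 6.90×10⁻⁶ N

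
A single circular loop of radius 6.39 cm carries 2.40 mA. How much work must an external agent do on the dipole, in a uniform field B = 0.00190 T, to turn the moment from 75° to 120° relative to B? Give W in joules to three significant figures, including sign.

Magnetic moment m = IA = Iπa² = (0.00240)·π·(0.0639)² = 3.079×10⁻⁵ A·m².
W_ext = ΔU = −mB cosθ₂ + mB cosθ₁ = mB(cosθ₁ − cosθ₂).
W = (3.079×10⁻⁵)(0.00190)·(cos75° − cos120°) = (5.850×10⁻⁸)·(+0.7588) = 4.439×10⁻⁸ J.

W ≈ 4.44×10⁻⁸ J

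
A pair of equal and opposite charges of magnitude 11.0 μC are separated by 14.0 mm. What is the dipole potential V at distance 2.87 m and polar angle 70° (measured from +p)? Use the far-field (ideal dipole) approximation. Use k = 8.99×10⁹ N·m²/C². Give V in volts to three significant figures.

Dipole moment p = qd = (1.10×10⁻⁵ C)(0.0140 m) = 1.54×10⁻⁷ C·m.
The dipole potential is V = kp cosθ / r².
V = (8.99×10⁹)(1.54×10⁻⁷)·cos70° / (2.87)² = 57.49 V.

V ≈ 57.5 V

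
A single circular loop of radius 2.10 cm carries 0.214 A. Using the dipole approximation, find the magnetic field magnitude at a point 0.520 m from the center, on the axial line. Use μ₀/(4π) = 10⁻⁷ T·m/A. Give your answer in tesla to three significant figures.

Magnetic moment m = IA = Iπa² = (0.214)·π·(0.0210)² = 2.965×10⁻⁴ A·m².
On axis B = (μ₀/4π)·2m/r³.
B = 2·(10⁻⁷)·(2.965×10⁻⁴) / (0.520)³ = 4.217×10⁻¹⁰ T.

B ≈ 4.22×10⁻¹⁰ T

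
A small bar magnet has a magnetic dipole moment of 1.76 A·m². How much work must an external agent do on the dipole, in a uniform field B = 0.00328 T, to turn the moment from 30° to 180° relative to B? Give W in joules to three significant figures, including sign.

W_ext = ΔU = −mB cosθ₂ + mB cosθ₁ = mB(cosθ₁ − cosθ₂).
W = (1.76)(0.00328)·(cos30° − cos180°) = (0.005773)·(+1.8660) = 0.01077 J.

W ≈ 0.0108 J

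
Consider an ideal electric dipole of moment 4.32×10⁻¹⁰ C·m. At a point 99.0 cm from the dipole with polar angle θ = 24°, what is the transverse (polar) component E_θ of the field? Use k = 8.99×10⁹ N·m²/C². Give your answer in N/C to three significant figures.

For a dipole, E_θ = (kp sinθ)/r³.
kp/r³ = (8.99×10⁹)(4.32×10⁻¹⁰)/(0.990)³ = 4.003 N/C.
E_θ = 4.003·sin24° = 1.628 N/C.

E_θ ≈ 1.63 N/C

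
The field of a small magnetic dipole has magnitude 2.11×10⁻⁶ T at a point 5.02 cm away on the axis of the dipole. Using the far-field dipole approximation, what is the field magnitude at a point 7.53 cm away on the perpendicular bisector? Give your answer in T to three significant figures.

B ≈ 3.13×10⁻⁷ T

Dipole fields scale as 1/r³ in the far field.
The axial field is twice the equatorial field at the same r, so the geometry factor is 1/2.
B₂ = B₁ · (1/2) · (r₁/r₂)³ = 2.11×10⁻⁶ · 0.5 · (5.02/7.53)³.
(r₁/r₂)³ = (0.6667)³ = 0.2963.
B₂ ≈ 3.126×10⁻⁷ T.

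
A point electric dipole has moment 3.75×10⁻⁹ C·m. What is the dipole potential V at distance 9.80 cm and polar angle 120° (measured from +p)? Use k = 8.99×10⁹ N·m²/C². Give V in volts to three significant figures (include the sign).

The dipole potential is V = kp cosθ / r².
V = (8.99×10⁹)(3.75×10⁻⁹)·cos120° / (0.0980)² = -1755 V.

V ≈ -1760 V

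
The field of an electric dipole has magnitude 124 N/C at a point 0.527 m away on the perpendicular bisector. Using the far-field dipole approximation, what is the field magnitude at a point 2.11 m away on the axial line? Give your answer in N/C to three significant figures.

Dipole fields scale as 1/r³ in the far field.
The axial field is twice the equatorial field at the same r, so the geometry factor is 2/1.
E₂ = E₁ · (2/1) · (r₁/r₂)³ = 124 · 2 · (0.527/2.11)³.
(r₁/r₂)³ = (0.2498)³ = 0.01558.
E₂ ≈ 3.864 N/C.

E ≈ 3.86 N/C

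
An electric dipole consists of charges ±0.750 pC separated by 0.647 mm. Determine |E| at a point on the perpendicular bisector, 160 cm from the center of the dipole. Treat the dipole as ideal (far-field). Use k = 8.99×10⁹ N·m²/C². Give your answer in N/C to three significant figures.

Dipole moment p = qd = (7.50×10⁻¹³ C)(6.47×10⁻⁴ m) = 4.853×10⁻¹⁶ C·m.
In the equatorial plane E = kp/r³.
E = (8.99×10⁹)(4.853×10⁻¹⁶) / (1.60)³ = 1.065×10⁻⁶ N/C.

E ≈ 1.07×10⁻⁶ N/C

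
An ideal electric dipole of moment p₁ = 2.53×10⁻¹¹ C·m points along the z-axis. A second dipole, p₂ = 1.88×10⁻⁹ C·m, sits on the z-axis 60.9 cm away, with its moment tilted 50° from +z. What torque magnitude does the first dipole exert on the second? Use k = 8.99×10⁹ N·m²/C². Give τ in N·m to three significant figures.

τ ≈ 2.90×10⁻⁹ N·m

The second dipole sits on the axis of the first, so the field there is axial: E₁ = 2kp₁/r³ along +z.
E₁ = 2(8.99×10⁹)(2.53×10⁻¹¹)/(0.609)³ = 2.014 N/C.
Torque on the second dipole: τ = p₂ E₁ sinθ.
τ = (1.88×10⁻⁹)(2.014)·sin50° = 2.900×10⁻⁹ N·m.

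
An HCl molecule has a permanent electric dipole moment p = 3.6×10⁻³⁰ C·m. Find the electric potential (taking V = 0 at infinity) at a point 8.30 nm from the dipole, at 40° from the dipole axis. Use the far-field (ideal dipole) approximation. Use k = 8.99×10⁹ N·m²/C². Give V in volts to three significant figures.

The dipole potential is V = kp cosθ / r².
V = (8.99×10⁹)(3.60×10⁻³⁰)·cos40° / (8.30×10⁻⁹)² = 3.599×10⁻⁴ V.

V ≈ 3.60×10⁻⁴ V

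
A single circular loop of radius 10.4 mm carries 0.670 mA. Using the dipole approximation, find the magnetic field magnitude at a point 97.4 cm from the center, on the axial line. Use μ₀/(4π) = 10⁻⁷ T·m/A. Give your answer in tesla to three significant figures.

B ≈ 4.93×10⁻¹⁴ T

Magnetic moment m = IA = Iπa² = (6.70×10⁻⁴)·π·(0.0104)² = 2.277×10⁻⁷ A·m².
On axis B = (μ₀/4π)·2m/r³.
B = 2·(10⁻⁷)·(2.277×10⁻⁷) / (0.974)³ = 4.929×10⁻¹⁴ T.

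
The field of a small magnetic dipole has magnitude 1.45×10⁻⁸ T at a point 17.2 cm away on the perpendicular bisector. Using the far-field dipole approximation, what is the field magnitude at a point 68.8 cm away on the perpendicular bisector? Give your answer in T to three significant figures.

B ≈ 2.27×10⁻¹⁰ T

Dipole fields scale as 1/r³ in the far field; the geometry is the same at both points.
B₂ = B₁ · (r₁/r₂)³ = 1.45×10⁻⁸ · (17.2/68.8)³.
(r₁/r₂)³ = (0.25)³ = 0.01562.
B₂ ≈ 2.266×10⁻¹⁰ T.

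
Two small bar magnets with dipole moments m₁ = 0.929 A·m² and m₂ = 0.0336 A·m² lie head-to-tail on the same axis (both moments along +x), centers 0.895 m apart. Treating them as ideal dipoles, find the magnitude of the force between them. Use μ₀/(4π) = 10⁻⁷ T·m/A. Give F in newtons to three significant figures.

F ≈ 2.92×10⁻⁸ N

On-axis B of dipole 1: B = (μ₀/4π)·2m₁/r³. Force on dipole 2: F = m₂·dB/dr.
dB/dr = −(μ₀/4π)·6m₁/r⁴, so |F| = (μ₀/4π)·6m₁m₂/r⁴.
F = 6(10⁻⁷)(0.929)(0.0336)/(0.895)⁴ = 2.919×10⁻⁸ N.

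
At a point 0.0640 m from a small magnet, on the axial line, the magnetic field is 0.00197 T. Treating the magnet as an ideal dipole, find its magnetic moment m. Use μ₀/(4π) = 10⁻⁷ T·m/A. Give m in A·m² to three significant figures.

On axis B = (μ₀/4π)·2m/r³, so m = Br³·4π/(μ₀·2).
m = (0.00197)·(0.0640)³ / (2·10⁻⁷) = 2.582 A·m².

m ≈ 2.58 A·m²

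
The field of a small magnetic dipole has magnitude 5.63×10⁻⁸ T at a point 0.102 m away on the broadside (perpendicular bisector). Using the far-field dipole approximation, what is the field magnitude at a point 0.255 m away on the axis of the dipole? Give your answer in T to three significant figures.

B ≈ 7.21×10⁻⁹ T

Dipole fields scale as 1/r³ in the far field.
The axial field is twice the equatorial field at the same r, so the geometry factor is 2/1.
B₂ = B₁ · (2/1) · (r₁/r₂)³ = 5.63×10⁻⁸ · 2 · (0.102/0.255)³.
(r₁/r₂)³ = (0.4)³ = 0.064.
B₂ ≈ 7.206×10⁻⁹ T.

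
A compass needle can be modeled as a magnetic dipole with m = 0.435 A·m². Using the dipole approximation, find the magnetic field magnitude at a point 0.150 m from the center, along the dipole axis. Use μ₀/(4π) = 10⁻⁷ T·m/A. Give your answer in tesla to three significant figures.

On axis B = (μ₀/4π)·2m/r³.
B = 2·(10⁻⁷)·(0.435) / (0.150)³ = 2.578×10⁻⁵ T.

B ≈ 2.58×10⁻⁵ T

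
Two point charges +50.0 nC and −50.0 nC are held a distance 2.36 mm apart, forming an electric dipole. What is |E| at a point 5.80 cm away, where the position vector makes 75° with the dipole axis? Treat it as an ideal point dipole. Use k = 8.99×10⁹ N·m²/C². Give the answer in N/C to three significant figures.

E ≈ 5960 N/C

Dipole moment p = qd = (5.00×10⁻⁸ C)(0.00236 m) = 1.18×10⁻¹⁰ C·m.
At angle θ the dipole field magnitude is E = (kp/r³)·√(1 + 3cos²θ).
kp/r³ = (8.99×10⁹)(1.18×10⁻¹⁰) / (0.0580)³ = 5437 N/C.
√(1 + 3cos²75°) = √(1 + 3·0.0670) = √1.2010 ≈ 1.0959.
E ≈ 5437 × 1.096 = 5958 N/C.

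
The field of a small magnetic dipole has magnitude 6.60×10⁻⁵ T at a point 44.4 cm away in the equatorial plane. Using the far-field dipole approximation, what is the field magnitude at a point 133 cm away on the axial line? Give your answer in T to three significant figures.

B ≈ 4.91×10⁻⁶ T

Dipole fields scale as 1/r³ in the far field.
The axial field is twice the equatorial field at the same r, so the geometry factor is 2/1.
B₂ = B₁ · (2/1) · (r₁/r₂)³ = 6.60×10⁻⁵ · 2 · (44.4/133)³.
(r₁/r₂)³ = (0.3338)³ = 0.0372.
B₂ ≈ 4.911×10⁻⁶ T.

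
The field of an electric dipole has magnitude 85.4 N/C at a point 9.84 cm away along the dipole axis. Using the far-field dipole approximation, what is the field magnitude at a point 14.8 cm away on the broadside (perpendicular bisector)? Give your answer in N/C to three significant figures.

Dipole fields scale as 1/r³ in the far field.
The axial field is twice the equatorial field at the same r, so the geometry factor is 1/2.
E₂ = E₁ · (1/2) · (r₁/r₂)³ = 85.4 · 0.5 · (9.84/14.8)³.
(r₁/r₂)³ = (0.6649)³ = 0.2939.
E₂ ≈ 12.55 N/C.

E ≈ 12.5 N/C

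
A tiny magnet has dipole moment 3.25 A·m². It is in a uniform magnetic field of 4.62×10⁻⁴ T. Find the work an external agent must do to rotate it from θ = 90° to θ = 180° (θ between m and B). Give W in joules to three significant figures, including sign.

W_ext = ΔU = −mB cosθ₂ + mB cosθ₁ = mB(cosθ₁ − cosθ₂).
W = (3.25)(4.62×10⁻⁴)·(cos90° − cos180°) = (0.001502)·(+1.0000) = 0.001502 J.

W ≈ 0.00150 J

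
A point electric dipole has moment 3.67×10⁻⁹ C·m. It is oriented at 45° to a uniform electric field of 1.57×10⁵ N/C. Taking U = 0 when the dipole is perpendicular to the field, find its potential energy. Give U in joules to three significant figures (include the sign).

U ≈ -4.07×10⁻⁴ J

U = −p·E = −pE cosθ.
U = −(3.67×10⁻⁹)(1.57×10⁵)·cos45° = -4.074×10⁻⁴ J.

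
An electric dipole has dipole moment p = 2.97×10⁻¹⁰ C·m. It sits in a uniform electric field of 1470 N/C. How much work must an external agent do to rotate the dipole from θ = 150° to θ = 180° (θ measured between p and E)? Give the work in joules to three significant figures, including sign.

W_ext = ΔU = U(θ₂) − U(θ₁) = −pE cosθ₂ − (−pE cosθ₁) = pE(cosθ₁ − cosθ₂).
W = (2.97×10⁻¹⁰)(1470)·(cos150° − cos180°) = (4.366×10⁻⁷)·(+0.1340) = 5.849×10⁻⁸ J.

W ≈ 5.85×10⁻⁸ J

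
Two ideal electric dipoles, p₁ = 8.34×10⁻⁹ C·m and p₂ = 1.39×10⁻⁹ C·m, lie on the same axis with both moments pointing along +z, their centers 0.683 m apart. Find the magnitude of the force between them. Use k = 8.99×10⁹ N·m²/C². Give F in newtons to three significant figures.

F ≈ 2.87×10⁻⁶ N

On-axis field of dipole 1 at distance r: E = 2kp₁/r³. Force on dipole 2 is F = p₂·dE/dr (gradient along axis).
dE/dr = −6kp₁/r⁴, so |F| = 6kp₁p₂/r⁴ (attractive for aligned moments).
F = 6(8.99×10⁹)(8.34×10⁻⁹)(1.39×10⁻⁹)/(0.683)⁴ = 2.873×10⁻⁶ N.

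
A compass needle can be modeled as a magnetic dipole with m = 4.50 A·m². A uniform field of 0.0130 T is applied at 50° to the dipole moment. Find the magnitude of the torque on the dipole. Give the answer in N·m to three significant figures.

τ ≈ 0.0448 N·m

Torque on a magnetic dipole: τ = mB sinθ.
τ = (4.50)(0.0130)·sin50° = 0.04481 N·m.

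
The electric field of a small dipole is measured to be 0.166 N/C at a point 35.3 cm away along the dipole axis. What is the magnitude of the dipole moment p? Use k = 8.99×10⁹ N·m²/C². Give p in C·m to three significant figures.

On axis E = 2kp/r³, so p = Er³/(2k).
p = (0.166)·(0.353)³ / (2·8.99×10⁹) = 4.061×10⁻¹³ C·m.

p ≈ 4.06×10⁻¹³ C·m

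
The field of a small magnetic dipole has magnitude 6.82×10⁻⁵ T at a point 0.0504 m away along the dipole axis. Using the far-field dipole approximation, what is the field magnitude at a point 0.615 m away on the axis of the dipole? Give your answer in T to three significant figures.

Dipole fields scale as 1/r³ in the far field; the geometry is the same at both points.
B₂ = B₁ · (r₁/r₂)³ = 6.82×10⁻⁵ · (0.0504/0.615)³.
(r₁/r₂)³ = (0.08195)³ = 0.0005504.
B₂ ≈ 3.754×10⁻⁸ T.

B ≈ 3.75×10⁻⁸ T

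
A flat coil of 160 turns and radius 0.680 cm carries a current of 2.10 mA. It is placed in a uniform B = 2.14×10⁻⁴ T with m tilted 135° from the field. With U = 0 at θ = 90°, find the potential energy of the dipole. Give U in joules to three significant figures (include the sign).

m = NIA = NIπa² = 160·(0.00210)·π·(0.00680)² = 4.881×10⁻⁵ A·m².
U = −m·B = −mB cosθ.
U = −(4.881×10⁻⁵)(2.14×10⁻⁴)·cos135° = 7.386×10⁻⁹ J.

U ≈ 7.39×10⁻⁹ J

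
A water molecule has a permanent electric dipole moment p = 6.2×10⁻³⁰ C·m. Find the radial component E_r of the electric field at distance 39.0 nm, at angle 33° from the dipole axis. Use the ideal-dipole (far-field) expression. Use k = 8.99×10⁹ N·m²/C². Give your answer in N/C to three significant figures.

For a dipole, E_r = (2kp cosθ)/r³.
kp/r³ = (8.99×10⁹)(6.20×10⁻³⁰)/(3.90×10⁻⁸)³ = 939.6 N/C.
E_r = 2·939.6·cos33° = 1576 N/C.

E_r ≈ 1580 N/C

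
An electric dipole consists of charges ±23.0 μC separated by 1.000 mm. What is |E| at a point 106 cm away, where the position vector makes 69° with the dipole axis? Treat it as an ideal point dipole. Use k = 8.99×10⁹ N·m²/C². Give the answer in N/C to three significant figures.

Dipole moment p = qd = (2.30×10⁻⁵ C)(0.00100 m) = 2.30×10⁻⁸ C·m.
At angle θ the dipole field magnitude is E = (kp/r³)·√(1 + 3cos²θ).
kp/r³ = (8.99×10⁹)(2.30×10⁻⁸) / (1.06)³ = 173.6 N/C.
√(1 + 3cos²69°) = √(1 + 3·0.1284) = √1.3853 ≈ 1.1770.
E ≈ 173.6 × 1.177 = 204.3 N/C.

E ≈ 204 N/C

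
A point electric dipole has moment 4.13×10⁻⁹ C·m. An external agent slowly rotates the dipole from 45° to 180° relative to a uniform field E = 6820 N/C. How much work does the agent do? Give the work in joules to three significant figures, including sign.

W_ext = ΔU = U(θ₂) − U(θ₁) = −pE cosθ₂ − (−pE cosθ₁) = pE(cosθ₁ − cosθ₂).
W = (4.13×10⁻⁹)(6820)·(cos45° − cos180°) = (2.817×10⁻⁵)·(+1.7071) = 4.808×10⁻⁵ J.

W ≈ 4.81×10⁻⁵ J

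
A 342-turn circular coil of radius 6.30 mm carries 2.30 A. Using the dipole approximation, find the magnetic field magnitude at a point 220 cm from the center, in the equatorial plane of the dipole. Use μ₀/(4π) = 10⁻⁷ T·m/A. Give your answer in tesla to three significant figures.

m = NIA = NIπa² = 342·(2.30)·π·(0.00630)² = 0.09808 A·m².
In the equatorial plane B = (μ₀/4π)·m/r³ (half the axial value).
B = (10⁻⁷)·(0.09808) / (2.20)³ = 9.211×10⁻¹⁰ T.

B ≈ 9.21×10⁻¹⁰ T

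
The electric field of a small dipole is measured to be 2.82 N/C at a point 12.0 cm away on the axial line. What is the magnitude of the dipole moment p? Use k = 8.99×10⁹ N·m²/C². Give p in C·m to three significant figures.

p ≈ 2.71×10⁻¹³ C·m

On axis E = 2kp/r³, so p = Er³/(2k).
p = (2.82)·(0.120)³ / (2·8.99×10⁹) = 2.710×10⁻¹³ C·m.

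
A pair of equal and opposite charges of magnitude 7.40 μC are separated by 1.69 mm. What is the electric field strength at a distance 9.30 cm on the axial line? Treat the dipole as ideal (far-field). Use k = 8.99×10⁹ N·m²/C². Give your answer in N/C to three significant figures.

Dipole moment p = qd = (7.40×10⁻⁶ C)(0.00169 m) = 1.251×10⁻⁸ C·m.
On the dipole axis E = 2kp/r³.
E = 2·(8.99×10⁹)(1.251×10⁻⁸) / (0.0930)³ = 2.796×10⁵ N/C.

E ≈ 2.80×10⁵ N/C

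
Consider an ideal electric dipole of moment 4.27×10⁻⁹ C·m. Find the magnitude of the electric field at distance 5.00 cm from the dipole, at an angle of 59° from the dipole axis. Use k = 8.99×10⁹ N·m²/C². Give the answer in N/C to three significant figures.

E ≈ 4.12×10⁵ N/C

At angle θ the dipole field magnitude is E = (kp/r³)·√(1 + 3cos²θ).
kp/r³ = (8.99×10⁹)(4.27×10⁻⁹) / (0.0500)³ = 3.071×10⁵ N/C.
√(1 + 3cos²59°) = √(1 + 3·0.2653) = √1.7958 ≈ 1.3401.
E ≈ 3.071×10⁵ × 1.340 = 4.115×10⁵ N/C.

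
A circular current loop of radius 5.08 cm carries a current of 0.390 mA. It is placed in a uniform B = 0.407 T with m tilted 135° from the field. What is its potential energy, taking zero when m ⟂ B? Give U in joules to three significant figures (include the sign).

U ≈ 9.10×10⁻⁷ J

Magnetic moment m = IA = Iπa² = (3.90×10⁻⁴)·π·(0.0508)² = 3.162×10⁻⁶ A·m².
U = −m·B = −mB cosθ.
U = −(3.162×10⁻⁶)(0.407)·cos135° = 9.100×10⁻⁷ J.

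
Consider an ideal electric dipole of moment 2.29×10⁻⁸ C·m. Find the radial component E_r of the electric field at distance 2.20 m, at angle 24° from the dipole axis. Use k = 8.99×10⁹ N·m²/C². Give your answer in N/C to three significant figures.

For a dipole, E_r = (2kp cosθ)/r³.
kp/r³ = (8.99×10⁹)(2.29×10⁻⁸)/(2.20)³ = 19.33 N/C.
E_r = 2·19.33·cos24° = 35.33 N/C.

E_r ≈ 35.3 N/C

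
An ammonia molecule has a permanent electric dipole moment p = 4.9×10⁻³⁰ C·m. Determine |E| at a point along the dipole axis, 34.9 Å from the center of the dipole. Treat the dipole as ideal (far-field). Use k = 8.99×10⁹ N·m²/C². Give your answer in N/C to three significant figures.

E ≈ 2.07×10⁶ N/C

On the dipole axis E = 2kp/r³.
E = 2·(8.99×10⁹)(4.90×10⁻³⁰) / (3.49×10⁻⁹)³ = 2.073×10⁶ N/C.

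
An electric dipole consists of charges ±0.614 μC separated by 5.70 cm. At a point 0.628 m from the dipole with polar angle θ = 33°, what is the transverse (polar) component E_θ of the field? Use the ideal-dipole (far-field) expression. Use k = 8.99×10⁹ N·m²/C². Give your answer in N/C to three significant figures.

Dipole moment p = qd = (6.14×10⁻⁷ C)(0.0570 m) = 3.50×10⁻⁸ C·m.
For a dipole, E_θ = (kp sinθ)/r³.
kp/r³ = (8.99×10⁹)(3.50×10⁻⁸)/(0.628)³ = 1270 N/C.
E_θ = 1270·sin33° = 691.9 N/C.

E_θ ≈ 692 N/C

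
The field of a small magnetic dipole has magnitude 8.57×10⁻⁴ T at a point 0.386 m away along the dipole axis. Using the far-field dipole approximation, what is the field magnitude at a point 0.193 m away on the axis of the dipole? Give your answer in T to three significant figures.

Dipole fields scale as 1/r³ in the far field; the geometry is the same at both points.
B₂ = B₁ · (r₁/r₂)³ = 8.57×10⁻⁴ · (0.386/0.193)³.
(r₁/r₂)³ = (2)³ = 8.
B₂ ≈ 0.006856 T.

B ≈ 0.00686 T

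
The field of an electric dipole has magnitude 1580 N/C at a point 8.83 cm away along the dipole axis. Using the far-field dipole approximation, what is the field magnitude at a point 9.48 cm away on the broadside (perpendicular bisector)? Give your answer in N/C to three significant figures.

Dipole fields scale as 1/r³ in the far field.
The axial field is twice the equatorial field at the same r, so the geometry factor is 1/2.
E₂ = E₁ · (1/2) · (r₁/r₂)³ = 1580 · 0.5 · (8.83/9.48)³.
(r₁/r₂)³ = (0.9314)³ = 0.8081.
E₂ ≈ 638.4 N/C.

E ≈ 638 N/C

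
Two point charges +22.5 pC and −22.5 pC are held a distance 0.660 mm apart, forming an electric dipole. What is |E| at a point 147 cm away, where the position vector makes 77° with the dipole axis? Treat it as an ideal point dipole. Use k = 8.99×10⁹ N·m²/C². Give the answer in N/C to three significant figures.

E ≈ 4.51×10⁻⁵ N/C

Dipole moment p = qd = (2.25×10⁻¹¹ C)(6.60×10⁻⁴ m) = 1.485×10⁻¹⁴ C·m.
At angle θ the dipole field magnitude is E = (kp/r³)·√(1 + 3cos²θ).
kp/r³ = (8.99×10⁹)(1.485×10⁻¹⁴) / (1.47)³ = 4.203×10⁻⁵ N/C.
√(1 + 3cos²77°) = √(1 + 3·0.0506) = √1.1518 ≈ 1.0732.
E ≈ 4.203×10⁻⁵ × 1.073 = 4.510×10⁻⁵ N/C.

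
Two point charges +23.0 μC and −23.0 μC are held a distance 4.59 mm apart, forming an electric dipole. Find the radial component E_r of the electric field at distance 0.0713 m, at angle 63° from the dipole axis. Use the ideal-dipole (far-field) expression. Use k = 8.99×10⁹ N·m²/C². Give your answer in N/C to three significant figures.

Dipole moment p = qd = (2.30×10⁻⁵ C)(0.00459 m) = 1.056×10⁻⁷ C·m.
For a dipole, E_r = (2kp cosθ)/r³.
kp/r³ = (8.99×10⁹)(1.056×10⁻⁷)/(0.0713)³ = 2.619×10⁶ N/C.
E_r = 2·2.619×10⁶·cos63° = 2.378×10⁶ N/C.

E_r ≈ 2.38×10⁶ N/C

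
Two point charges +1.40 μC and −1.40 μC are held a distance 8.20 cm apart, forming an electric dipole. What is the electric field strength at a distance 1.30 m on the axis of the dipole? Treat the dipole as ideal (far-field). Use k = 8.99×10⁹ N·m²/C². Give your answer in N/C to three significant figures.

Dipole moment p = qd = (1.40×10⁻⁶ C)(0.0820 m) = 1.148×10⁻⁷ C·m.
On the dipole axis E = 2kp/r³.
E = 2·(8.99×10⁹)(1.148×10⁻⁷) / (1.30)³ = 939.5 N/C.

E ≈ 940 N/C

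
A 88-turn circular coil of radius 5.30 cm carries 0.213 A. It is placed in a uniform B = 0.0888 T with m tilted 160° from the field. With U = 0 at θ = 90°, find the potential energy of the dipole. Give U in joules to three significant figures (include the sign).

U ≈ 0.0138 J

m = NIA = NIπa² = 88·(0.213)·π·(0.0530)² = 0.1654 A·m².
U = −m·B = −mB cosθ.
U = −(0.1654)(0.0888)·cos160° = 0.01380 J.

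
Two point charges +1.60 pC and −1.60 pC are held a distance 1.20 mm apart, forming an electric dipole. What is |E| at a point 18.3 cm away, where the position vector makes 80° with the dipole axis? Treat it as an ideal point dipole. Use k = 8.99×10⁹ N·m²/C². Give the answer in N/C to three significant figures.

Dipole moment p = qd = (1.60×10⁻¹² C)(0.00120 m) = 1.92×10⁻¹⁵ C·m.
At angle θ the dipole field magnitude is E = (kp/r³)·√(1 + 3cos²θ).
kp/r³ = (8.99×10⁹)(1.92×10⁻¹⁵) / (0.183)³ = 0.002816 N/C.
√(1 + 3cos²80°) = √(1 + 3·0.0302) = √1.0905 ≈ 1.0443.
E ≈ 0.002816 × 1.044 = 0.002941 N/C.

E ≈ 0.00294 N/C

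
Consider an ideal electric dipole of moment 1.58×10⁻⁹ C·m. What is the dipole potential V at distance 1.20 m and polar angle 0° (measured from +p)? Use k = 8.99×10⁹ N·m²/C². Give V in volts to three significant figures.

V ≈ 9.86 V

The dipole potential is V = kp cosθ / r².
V = (8.99×10⁹)(1.58×10⁻⁹)·cos0° / (1.20)² = 9.864 V.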